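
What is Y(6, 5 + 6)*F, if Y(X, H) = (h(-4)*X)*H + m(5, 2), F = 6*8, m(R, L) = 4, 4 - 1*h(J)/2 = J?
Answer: 50880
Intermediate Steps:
h(J) = 8 - 2*J
F = 48
Y(X, H) = 4 + 16*H*X (Y(X, H) = ((8 - 2*(-4))*X)*H + 4 = ((8 + 8)*X)*H + 4 = (16*X)*H + 4 = 16*H*X + 4 = 4 + 16*H*X)
Y(6, 5 + 6)*F = (4 + 16*(5 + 6)*6)*48 = (4 + 16*11*6)*48 = (4 + 1056)*48 = 1060*48 = 50880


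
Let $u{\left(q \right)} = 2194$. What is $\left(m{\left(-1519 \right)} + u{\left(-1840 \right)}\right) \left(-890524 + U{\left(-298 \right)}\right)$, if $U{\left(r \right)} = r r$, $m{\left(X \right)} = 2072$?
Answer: $-3420137520$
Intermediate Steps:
$U{\left(r \right)} = r^{2}$
$\left(m{\left(-1519 \right)} + u{\left(-1840 \right)}\right) \left(-890524 + U{\left(-298 \right)}\right) = \left(2072 + 2194\right) \left(-890524 + \left(-298\right)^{2}\right) = 4266 \left(-890524 + 88804\right) = 4266 \left(-801720\right) = -3420137520$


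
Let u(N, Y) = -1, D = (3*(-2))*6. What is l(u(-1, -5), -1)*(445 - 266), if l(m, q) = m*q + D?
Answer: -6265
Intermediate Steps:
D = -36 (D = -6*6 = -36)
l(m, q) = -36 + m*q (l(m, q) = m*q - 36 = -36 + m*q)
l(u(-1, -5), -1)*(445 - 266) = (-36 - 1*(-1))*(445 - 266) = (-36 + 1)*179 = -35*179 = -6265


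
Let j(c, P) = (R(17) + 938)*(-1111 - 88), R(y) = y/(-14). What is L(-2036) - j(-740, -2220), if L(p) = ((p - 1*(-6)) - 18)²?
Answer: 74445141/14 ≈ 5.3175e+6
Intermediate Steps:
R(y) = -y/14 (R(y) = y*(-1/14) = -y/14)
L(p) = (-12 + p)² (L(p) = ((p + 6) - 18)² = ((6 + p) - 18)² = (-12 + p)²)
j(c, P) = -15724885/14 (j(c, P) = (-1/14*17 + 938)*(-1111 - 88) = (-17/14 + 938)*(-1199) = (13115/14)*(-1199) = -15724885/14)
L(-2036) - j(-740, -2220) = (-12 - 2036)² - 1*(-15724885/14) = (-2048)² + 15724885/14 = 4194304 + 15724885/14 = 74445141/14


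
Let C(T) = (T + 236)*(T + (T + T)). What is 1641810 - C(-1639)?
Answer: -5256741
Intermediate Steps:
C(T) = 3*T*(236 + T) (C(T) = (236 + T)*(T + 2*T) = (236 + T)*(3*T) = 3*T*(236 + T))
1641810 - C(-1639) = 1641810 - 3*(-1639)*(236 - 1639) = 1641810 - 3*(-1639)*(-1403) = 1641810 - 1*6898551 = 1641810 - 6898551 = -5256741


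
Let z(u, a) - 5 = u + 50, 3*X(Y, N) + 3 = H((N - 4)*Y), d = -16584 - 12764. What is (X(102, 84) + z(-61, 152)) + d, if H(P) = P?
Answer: -26635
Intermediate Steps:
d = -29348
X(Y, N) = -1 + Y*(-4 + N)/3 (X(Y, N) = -1 + ((N - 4)*Y)/3 = -1 + ((-4 + N)*Y)/3 = -1 + (Y*(-4 + N))/3 = -1 + Y*(-4 + N)/3)
z(u, a) = 55 + u (z(u, a) = 5 + (u + 50) = 5 + (50 + u) = 55 + u)
(X(102, 84) + z(-61, 152)) + d = ((-1 + (1/3)*102*(-4 + 84)) + (55 - 61)) - 29348 = ((-1 + (1/3)*102*80) - 6) - 29348 = ((-1 + 2720) - 6) - 29348 = (2719 - 6) - 29348 = 2713 - 29348 = -26635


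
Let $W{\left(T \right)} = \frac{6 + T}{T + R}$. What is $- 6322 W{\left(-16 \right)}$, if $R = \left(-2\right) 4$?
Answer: $- \frac{15805}{6} \approx -2634.2$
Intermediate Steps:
$R = -8$
$W{\left(T \right)} = \frac{6 + T}{-8 + T}$ ($W{\left(T \right)} = \frac{6 + T}{T - 8} = \frac{6 + T}{-8 + T}$)
$- 6322 W{\left(-16 \right)} = - 6322 \frac{6 - 16}{-8 - 16} = - 6322 \frac{1}{-24} \left(-10\right) = - 6322 \left(\left(- \frac{1}{24}\right) \left(-10\right)\right) = \left(-6322\right) \frac{5}{12} = - \frac{15805}{6}$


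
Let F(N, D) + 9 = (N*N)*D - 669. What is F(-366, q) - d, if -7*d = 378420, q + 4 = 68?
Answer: 8626566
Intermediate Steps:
q = 64 (q = -4 + 68 = 64)
d = -54060 (d = -⅐*378420 = -54060)
F(N, D) = -678 + D*N² (F(N, D) = -9 + ((N*N)*D - 669) = -9 + (N²*D - 669) = -9 + (D*N² - 669) = -9 + (-669 + D*N²) = -678 + D*N²)
F(-366, q) - d = (-678 + 64*(-366)²) - 1*(-54060) = (-678 + 64*133956) + 54060 = (-678 + 8573184) + 54060 = 8572506 + 54060 = 8626566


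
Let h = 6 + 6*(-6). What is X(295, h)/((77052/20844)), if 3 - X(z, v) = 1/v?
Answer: 52689/64210 ≈ 0.82057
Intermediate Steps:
h = -30 (h = 6 - 36 = -30)
X(z, v) = 3 - 1/v
X(295, h)/((77052/20844)) = (3 - 1/(-30))/((77052/20844)) = (3 - 1*(-1/30))/((77052*(1/20844))) = (3 + 1/30)/(6421/1737) = (91/30)*(1737/6421) = 52689/64210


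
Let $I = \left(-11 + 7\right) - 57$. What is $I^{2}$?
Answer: $3721$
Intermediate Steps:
$I = -61$ ($I = -4 - 57 = -61$)
$I^{2} = \left(-61\right)^{2} = 3721$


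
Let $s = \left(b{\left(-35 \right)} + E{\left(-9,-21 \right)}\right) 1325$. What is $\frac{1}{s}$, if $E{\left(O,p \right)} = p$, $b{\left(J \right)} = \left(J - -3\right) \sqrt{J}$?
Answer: $\frac{i}{1325 \left(- 21 i + 32 \sqrt{35}\right)} \approx -4.3684 \cdot 10^{-7} + 3.9381 \cdot 10^{-6} i$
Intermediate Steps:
$b{\left(J \right)} = \sqrt{J} \left(3 + J\right)$ ($b{\left(J \right)} = \left(J + 3\right) \sqrt{J} = \left(3 + J\right) \sqrt{J} = \sqrt{J} \left(3 + J\right)$)
$s = -27825 - 42400 i \sqrt{35}$ ($s = \left(\sqrt{-35} \left(3 - 35\right) - 21\right) 1325 = \left(i \sqrt{35} \left(-32\right) - 21\right) 1325 = \left(- 32 i \sqrt{35} - 21\right) 1325 = \left(-21 - 32 i \sqrt{35}\right) 1325 = -27825 - 42400 i \sqrt{35} \approx -27825.0 - 2.5084 \cdot 10^{5} i$)
$\frac{1}{s} = \frac{1}{-27825 - 42400 i \sqrt{35}}$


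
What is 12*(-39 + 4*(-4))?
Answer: -660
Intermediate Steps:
12*(-39 + 4*(-4)) = 12*(-39 - 16) = 12*(-55) = -660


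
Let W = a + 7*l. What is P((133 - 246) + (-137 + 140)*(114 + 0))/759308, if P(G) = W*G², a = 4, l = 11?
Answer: 4247721/759308 ≈ 5.5942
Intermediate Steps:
W = 81 (W = 4 + 7*11 = 4 + 77 = 81)
P(G) = 81*G²
P((133 - 246) + (-137 + 140)*(114 + 0))/759308 = (81*((133 - 246) + (-137 + 140)*(114 + 0))²)/759308 = (81*(-113 + 3*114)²)*(1/759308) = (81*(-113 + 342)²)*(1/759308) = (81*229²)*(1/759308) = (81*52441)*(1/759308) = 4247721*(1/759308) = 4247721/759308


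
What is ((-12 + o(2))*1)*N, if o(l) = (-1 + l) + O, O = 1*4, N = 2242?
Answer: -15694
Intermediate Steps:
O = 4
o(l) = 3 + l (o(l) = (-1 + l) + 4 = 3 + l)
((-12 + o(2))*1)*N = ((-12 + (3 + 2))*1)*2242 = ((-12 + 5)*1)*2242 = -7*1*2242 = -7*2242 = -15694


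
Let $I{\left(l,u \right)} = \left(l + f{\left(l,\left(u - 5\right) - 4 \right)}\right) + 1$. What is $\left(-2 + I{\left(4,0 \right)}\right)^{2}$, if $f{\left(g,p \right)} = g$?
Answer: $49$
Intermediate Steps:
$I{\left(l,u \right)} = 1 + 2 l$ ($I{\left(l,u \right)} = \left(l + l\right) + 1 = 2 l + 1 = 1 + 2 l$)
$\left(-2 + I{\left(4,0 \right)}\right)^{2} = \left(-2 + \left(1 + 2 \cdot 4\right)\right)^{2} = \left(-2 + \left(1 + 8\right)\right)^{2} = \left(-2 + 9\right)^{2} = 7^{2} = 49$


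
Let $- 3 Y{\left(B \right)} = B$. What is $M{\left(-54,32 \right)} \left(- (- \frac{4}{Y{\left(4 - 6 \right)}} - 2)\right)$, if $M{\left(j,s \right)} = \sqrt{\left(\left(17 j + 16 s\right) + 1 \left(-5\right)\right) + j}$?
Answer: $8 i \sqrt{465} \approx 172.51 i$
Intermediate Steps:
$Y{\left(B \right)} = - \frac{B}{3}$
$M{\left(j,s \right)} = \sqrt{-5 + 16 s + 18 j}$ ($M{\left(j,s \right)} = \sqrt{\left(\left(16 s + 17 j\right) - 5\right) + j} = \sqrt{\left(-5 + 16 s + 17 j\right) + j} = \sqrt{-5 + 16 s + 18 j}$)
$M{\left(-54,32 \right)} \left(- (- \frac{4}{Y{\left(4 - 6 \right)}} - 2)\right) = \sqrt{-5 + 16 \cdot 32 + 18 \left(-54\right)} \left(- (- \frac{4}{\left(- \frac{1}{3}\right) \left(4 - 6\right)} - 2)\right) = \sqrt{-5 + 512 - 972} \left(- (- \frac{4}{\left(- \frac{1}{3}\right) \left(4 - 6\right)} - 2)\right) = \sqrt{-465} \left(- (- \frac{4}{\left(- \frac{1}{3}\right) \left(-2\right)} - 2)\right) = i \sqrt{465} \left(- (- \frac{4}{\frac{2}{3}} - 2)\right) = i \sqrt{465} \left(- (\left(-4\right) \frac{3}{2} - 2)\right) = i \sqrt{465} \left(- (-6 - 2)\right) = i \sqrt{465} \left(\left(-1\right) \left(-8\right)\right) = i \sqrt{465} \cdot 8 = 8 i \sqrt{465}$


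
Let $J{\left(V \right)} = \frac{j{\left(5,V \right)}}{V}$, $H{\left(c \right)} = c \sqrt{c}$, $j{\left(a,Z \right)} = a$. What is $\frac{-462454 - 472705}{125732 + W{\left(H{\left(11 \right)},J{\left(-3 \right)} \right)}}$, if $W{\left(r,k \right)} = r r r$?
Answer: $- \frac{117579411388}{13450588133} + \frac{13691662919 \sqrt{11}}{13450588133} \approx -5.3655$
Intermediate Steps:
$H{\left(c \right)} = c^{\frac{3}{2}}$
$J{\left(V \right)} = \frac{5}{V}$
$W{\left(r,k \right)} = r^{3}$ ($W{\left(r,k \right)} = r^{2} r = r^{3}$)
$\frac{-462454 - 472705}{125732 + W{\left(H{\left(11 \right)},J{\left(-3 \right)} \right)}} = \frac{-462454 - 472705}{125732 + \left(11^{\frac{3}{2}}\right)^{3}} = - \frac{935159}{125732 + \left(11 \sqrt{11}\right)^{3}} = - \frac{935159}{125732 + 14641 \sqrt{11}}$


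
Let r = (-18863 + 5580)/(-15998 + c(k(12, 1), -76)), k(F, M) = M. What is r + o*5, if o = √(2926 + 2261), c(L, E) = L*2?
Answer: 13283/15996 + 5*√5187 ≈ 360.93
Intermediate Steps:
c(L, E) = 2*L
o = √5187 ≈ 72.021
r = 13283/15996 (r = (-18863 + 5580)/(-15998 + 2*1) = -13283/(-15998 + 2) = -13283/(-15996) = -13283*(-1/15996) = 13283/15996 ≈ 0.83039)
r + o*5 = 13283/15996 + √5187*5 = 13283/15996 + 5*√5187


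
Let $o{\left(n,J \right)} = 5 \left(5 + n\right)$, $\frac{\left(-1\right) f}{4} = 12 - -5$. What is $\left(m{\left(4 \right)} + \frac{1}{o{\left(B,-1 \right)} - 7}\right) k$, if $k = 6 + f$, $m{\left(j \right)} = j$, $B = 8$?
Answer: $- \frac{7223}{29} \approx -249.07$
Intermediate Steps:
$f = -68$ ($f = - 4 \left(12 - -5\right) = - 4 \left(12 + 5\right) = \left(-4\right) 17 = -68$)
$o{\left(n,J \right)} = 25 + 5 n$
$k = -62$ ($k = 6 - 68 = -62$)
$\left(m{\left(4 \right)} + \frac{1}{o{\left(B,-1 \right)} - 7}\right) k = \left(4 + \frac{1}{\left(25 + 5 \cdot 8\right) - 7}\right) \left(-62\right) = \left(4 + \frac{1}{\left(25 + 40\right) - 7}\right) \left(-62\right) = \left(4 + \frac{1}{65 - 7}\right) \left(-62\right) = \left(4 + \frac{1}{58}\right) \left(-62\right) = \frac{233}{58} \left(-62\right) = - \frac{7223}{29}$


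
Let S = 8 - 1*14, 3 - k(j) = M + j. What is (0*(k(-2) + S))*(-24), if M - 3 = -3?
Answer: 0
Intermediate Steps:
M = 0 (M = 3 - 3 = 0)
k(j) = 3 - j (k(j) = 3 - (0 + j) = 3 - j)
S = -6 (S = 8 - 14 = -6)
(0*(k(-2) + S))*(-24) = (0*((3 - 1*(-2)) - 6))*(-24) = (0*((3 + 2) - 6))*(-24) = (0*(5 - 6))*(-24) = (0*(-1))*(-24) = 0*(-24) = 0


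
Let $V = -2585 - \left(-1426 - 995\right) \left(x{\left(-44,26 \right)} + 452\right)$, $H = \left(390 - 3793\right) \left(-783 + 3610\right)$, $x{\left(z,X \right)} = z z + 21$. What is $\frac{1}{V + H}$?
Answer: $- \frac{1}{3790677} \approx -2.6381 \cdot 10^{-7}$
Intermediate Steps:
$x{\left(z,X \right)} = 21 + z^{2}$ ($x{\left(z,X \right)} = z^{2} + 21 = 21 + z^{2}$)
$H = -9620281$ ($H = \left(-3403\right) 2827 = -9620281$)
$V = 5829604$ ($V = -2585 - \left(-1426 - 995\right) \left(\left(21 + \left(-44\right)^{2}\right) + 452\right) = -2585 - - 2421 \left(\left(21 + 1936\right) + 452\right) = -2585 - - 2421 \left(1957 + 452\right) = -2585 - \left(-2421\right) 2409 = -2585 - -5832189 = -2585 + 5832189 = 5829604$)
$\frac{1}{V + H} = \frac{1}{5829604 - 9620281} = \frac{1}{-3790677} = - \frac{1}{3790677}$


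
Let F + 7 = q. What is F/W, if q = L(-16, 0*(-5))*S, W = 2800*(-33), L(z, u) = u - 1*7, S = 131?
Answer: 1/100 ≈ 0.010000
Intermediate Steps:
L(z, u) = -7 + u (L(z, u) = u - 7 = -7 + u)
W = -92400
q = -917 (q = (-7 + 0*(-5))*131 = (-7 + 0)*131 = -7*131 = -917)
F = -924 (F = -7 - 917 = -924)
F/W = -924/(-92400) = -924*(-1/92400) = 1/100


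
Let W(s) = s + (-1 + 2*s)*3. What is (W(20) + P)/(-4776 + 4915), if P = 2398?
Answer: 2535/139 ≈ 18.237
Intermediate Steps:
W(s) = -3 + 7*s (W(s) = s + (-3 + 6*s) = -3 + 7*s)
(W(20) + P)/(-4776 + 4915) = ((-3 + 7*20) + 2398)/(-4776 + 4915) = ((-3 + 140) + 2398)/139 = (137 + 2398)*(1/139) = 2535*(1/139) = 2535/139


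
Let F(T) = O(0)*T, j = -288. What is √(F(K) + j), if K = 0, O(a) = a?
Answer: 12*I*√2 ≈ 16.971*I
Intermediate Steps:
F(T) = 0 (F(T) = 0*T = 0)
√(F(K) + j) = √(0 - 288) = √(-288) = 12*I*√2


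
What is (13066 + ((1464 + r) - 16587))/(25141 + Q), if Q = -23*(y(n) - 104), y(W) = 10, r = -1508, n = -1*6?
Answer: -3565/27303 ≈ -0.13057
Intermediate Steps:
n = -6
Q = 2162 (Q = -23*(10 - 104) = -23*(-94) = 2162)
(13066 + ((1464 + r) - 16587))/(25141 + Q) = (13066 + ((1464 - 1508) - 16587))/(25141 + 2162) = (13066 + (-44 - 16587))/27303 = (13066 - 16631)*(1/27303) = -3565*1/27303 = -3565/27303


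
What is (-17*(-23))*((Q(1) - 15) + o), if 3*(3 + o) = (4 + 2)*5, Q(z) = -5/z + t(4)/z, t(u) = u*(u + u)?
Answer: 7429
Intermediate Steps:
t(u) = 2*u² (t(u) = u*(2*u) = 2*u²)
Q(z) = 27/z (Q(z) = -5/z + (2*4²)/z = -5/z + (2*16)/z = -5/z + 32/z = 27/z)
o = 7 (o = -3 + ((4 + 2)*5)/3 = -3 + (6*5)/3 = -3 + (⅓)*30 = -3 + 10 = 7)
(-17*(-23))*((Q(1) - 15) + o) = (-17*(-23))*((27/1 - 15) + 7) = 391*((27*1 - 15) + 7) = 391*((27 - 15) + 7) = 391*(12 + 7) = 391*19 = 7429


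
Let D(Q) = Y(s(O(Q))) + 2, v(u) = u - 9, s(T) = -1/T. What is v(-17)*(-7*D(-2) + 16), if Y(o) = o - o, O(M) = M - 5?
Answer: -52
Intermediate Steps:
O(M) = -5 + M
Y(o) = 0
v(u) = -9 + u
D(Q) = 2 (D(Q) = 0 + 2 = 2)
v(-17)*(-7*D(-2) + 16) = (-9 - 17)*(-7*2 + 16) = -26*(-14 + 16) = -26*2 = -52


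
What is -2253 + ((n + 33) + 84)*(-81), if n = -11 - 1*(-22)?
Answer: -12621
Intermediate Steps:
n = 11 (n = -11 + 22 = 11)
-2253 + ((n + 33) + 84)*(-81) = -2253 + ((11 + 33) + 84)*(-81) = -2253 + (44 + 84)*(-81) = -2253 + 128*(-81) = -2253 - 10368 = -12621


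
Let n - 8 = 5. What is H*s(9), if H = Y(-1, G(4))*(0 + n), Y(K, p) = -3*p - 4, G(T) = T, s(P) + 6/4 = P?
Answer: -1560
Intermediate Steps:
n = 13 (n = 8 + 5 = 13)
s(P) = -3/2 + P
Y(K, p) = -4 - 3*p
H = -208 (H = (-4 - 3*4)*(0 + 13) = (-4 - 12)*13 = -16*13 = -208)
H*s(9) = -208*(-3/2 + 9) = -208*15/2 = -1560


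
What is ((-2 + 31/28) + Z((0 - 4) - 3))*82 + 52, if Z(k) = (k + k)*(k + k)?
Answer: 224711/14 ≈ 16051.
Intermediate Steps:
Z(k) = 4*k² (Z(k) = (2*k)*(2*k) = 4*k²)
((-2 + 31/28) + Z((0 - 4) - 3))*82 + 52 = ((-2 + 31/28) + 4*((0 - 4) - 3)²)*82 + 52 = ((-2 + 31*(1/28)) + 4*(-4 - 3)²)*82 + 52 = ((-2 + 31/28) + 4*(-7)²)*82 + 52 = (-25/28 + 4*49)*82 + 52 = (-25/28 + 196)*82 + 52 = (5463/28)*82 + 52 = 223983/14 + 52 = 224711/14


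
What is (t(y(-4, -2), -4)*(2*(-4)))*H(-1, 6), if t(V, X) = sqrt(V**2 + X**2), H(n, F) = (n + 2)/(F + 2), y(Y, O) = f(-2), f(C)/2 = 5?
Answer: -2*sqrt(29) ≈ -10.770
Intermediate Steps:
f(C) = 10 (f(C) = 2*5 = 10)
y(Y, O) = 10
H(n, F) = (2 + n)/(2 + F)
(t(y(-4, -2), -4)*(2*(-4)))*H(-1, 6) = (sqrt(10**2 + (-4)**2)*(2*(-4)))*((2 - 1)/(2 + 6)) = (sqrt(100 + 16)*(-8))*(1/8) = (sqrt(116)*(-8))*((1/8)*1) = ((2*sqrt(29))*(-8))*(1/8) = -16*sqrt(29)*(1/8) = -2*sqrt(29)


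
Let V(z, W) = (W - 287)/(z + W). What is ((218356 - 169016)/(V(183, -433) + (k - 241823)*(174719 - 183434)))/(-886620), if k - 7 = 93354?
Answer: -61675/1433937544572582 ≈ -4.3011e-11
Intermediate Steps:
k = 93361 (k = 7 + 93354 = 93361)
V(z, W) = (-287 + W)/(W + z)
((218356 - 169016)/(V(183, -433) + (k - 241823)*(174719 - 183434)))/(-886620) = ((218356 - 169016)/((-287 - 433)/(-433 + 183) + (93361 - 241823)*(174719 - 183434)))/(-886620) = (49340/(-720/(-250) - 148462*(-8715)))*(-1/886620) = (49340/(-1/250*(-720) + 1293846330))*(-1/886620) = (49340/(72/25 + 1293846330))*(-1/886620) = (49340/(32346158322/25))*(-1/886620) = (49340*(25/32346158322))*(-1/886620) = (616750/16173079161)*(-1/886620) = -61675/1433937544572582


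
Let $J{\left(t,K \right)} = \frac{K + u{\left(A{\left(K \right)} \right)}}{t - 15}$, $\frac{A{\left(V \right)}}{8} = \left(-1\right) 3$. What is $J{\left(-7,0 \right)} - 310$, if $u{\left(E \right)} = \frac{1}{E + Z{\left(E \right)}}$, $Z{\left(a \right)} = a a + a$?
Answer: $- \frac{3600961}{11616} \approx -310.0$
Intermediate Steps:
$Z{\left(a \right)} = a + a^{2}$ ($Z{\left(a \right)} = a^{2} + a = a + a^{2}$)
$A{\left(V \right)} = -24$ ($A{\left(V \right)} = 8 \left(\left(-1\right) 3\right) = 8 \left(-3\right) = -24$)
$u{\left(E \right)} = \frac{1}{E + E \left(1 + E\right)}$
$J{\left(t,K \right)} = \frac{\frac{1}{528} + K}{-15 + t}$ ($J{\left(t,K \right)} = \frac{K + \frac{1}{\left(-24\right) \left(2 - 24\right)}}{t - 15} = \frac{K - \frac{1}{24 \left(-22\right)}}{-15 + t} = \frac{K - - \frac{1}{528}}{-15 + t} = \frac{K + \frac{1}{528}}{-15 + t} = \frac{\frac{1}{528} + K}{-15 + t}$)
$J{\left(-7,0 \right)} - 310 = \frac{\frac{1}{528} + 0}{-15 - 7} - 310 = \frac{1}{-22} \cdot \frac{1}{528} - 310 = \left(- \frac{1}{22}\right) \frac{1}{528} - 310 = - \frac{1}{11616} - 310 = - \frac{3600961}{11616}$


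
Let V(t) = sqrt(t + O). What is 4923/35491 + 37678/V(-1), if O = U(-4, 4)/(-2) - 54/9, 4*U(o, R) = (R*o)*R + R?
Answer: 4923/35491 + 37678*sqrt(2) ≈ 53285.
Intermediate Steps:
U(o, R) = R/4 + o*R**2/4 (U(o, R) = ((R*o)*R + R)/4 = (o*R**2 + R)/4 = (R + o*R**2)/4 = R/4 + o*R**2/4)
O = 3/2 (O = ((1/4)*4*(1 + 4*(-4)))/(-2) - 54/9 = ((1/4)*4*(1 - 16))*(-1/2) - 54*1/9 = ((1/4)*4*(-15))*(-1/2) - 6 = -15*(-1/2) - 6 = 15/2 - 6 = 3/2 ≈ 1.5000)
V(t) = sqrt(3/2 + t) (V(t) = sqrt(t + 3/2) = sqrt(3/2 + t))
4923/35491 + 37678/V(-1) = 4923/35491 + 37678/((sqrt(6 + 4*(-1))/2)) = 4923*(1/35491) + 37678/((sqrt(6 - 4)/2)) = 4923/35491 + 37678/((sqrt(2)/2)) = 4923/35491 + 37678*sqrt(2)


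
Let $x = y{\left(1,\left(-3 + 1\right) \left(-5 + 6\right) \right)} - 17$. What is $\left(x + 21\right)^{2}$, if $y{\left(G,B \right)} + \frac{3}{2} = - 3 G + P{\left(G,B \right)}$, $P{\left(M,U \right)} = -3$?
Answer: $\frac{49}{4} \approx 12.25$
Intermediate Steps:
$y{\left(G,B \right)} = - \frac{9}{2} - 3 G$ ($y{\left(G,B \right)} = - \frac{3}{2} - \left(3 + 3 G\right) = - \frac{9}{2} - 3 G$)
$x = - \frac{49}{2}$ ($x = \left(- \frac{9}{2} - 3\right) - 17 = - \frac{15}{2} - 17 = - \frac{49}{2} \approx -24.5$)
$\left(x + 21\right)^{2} = \left(- \frac{49}{2} + 21\right)^{2} = \left(- \frac{7}{2}\right)^{2} = \frac{49}{4}$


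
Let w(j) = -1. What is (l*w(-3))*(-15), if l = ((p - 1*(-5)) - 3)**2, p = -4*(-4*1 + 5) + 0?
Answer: 60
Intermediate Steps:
p = -4 (p = -4*(-4 + 5) + 0 = -4*1 + 0 = -4 + 0 = -4)
l = 4 (l = ((-4 - 1*(-5)) - 3)**2 = ((-4 + 5) - 3)**2 = (1 - 3)**2 = (-2)**2 = 4)
(l*w(-3))*(-15) = (4*(-1))*(-15) = -4*(-15) = 60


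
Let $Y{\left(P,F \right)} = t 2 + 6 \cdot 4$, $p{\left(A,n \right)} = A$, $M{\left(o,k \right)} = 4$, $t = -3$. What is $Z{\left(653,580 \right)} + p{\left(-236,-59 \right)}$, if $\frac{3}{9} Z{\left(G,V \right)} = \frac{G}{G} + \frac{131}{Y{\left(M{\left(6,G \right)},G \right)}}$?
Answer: $- \frac{1267}{6} \approx -211.17$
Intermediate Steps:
$Y{\left(P,F \right)} = 18$ ($Y{\left(P,F \right)} = \left(-3\right) 2 + 6 \cdot 4 = -6 + 24 = 18$)
$Z{\left(G,V \right)} = \frac{149}{6}$ ($Z{\left(G,V \right)} = 3 \left(\frac{G}{G} + \frac{131}{18}\right) = 3 \left(1 + 131 \cdot \frac{1}{18}\right) = 3 \left(1 + \frac{131}{18}\right) = 3 \cdot \frac{149}{18} = \frac{149}{6}$)
$Z{\left(653,580 \right)} + p{\left(-236,-59 \right)} = \frac{149}{6} - 236 = - \frac{1267}{6}$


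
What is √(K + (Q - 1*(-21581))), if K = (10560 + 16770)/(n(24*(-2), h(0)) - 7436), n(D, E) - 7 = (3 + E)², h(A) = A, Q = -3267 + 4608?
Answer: √12618000122/742 ≈ 151.39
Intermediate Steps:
Q = 1341
n(D, E) = 7 + (3 + E)²
K = -2733/742 (K = (10560 + 16770)/((7 + (3 + 0)²) - 7436) = 27330/((7 + 3²) - 7436) = 27330/((7 + 9) - 7436) = 27330/(16 - 7436) = 27330/(-7420) = 27330*(-1/7420) = -2733/742 ≈ -3.6833)
√(K + (Q - 1*(-21581))) = √(-2733/742 + (1341 - 1*(-21581))) = √(-2733/742 + (1341 + 21581)) = √(-2733/742 + 22922) = √(17005391/742) = √12618000122/742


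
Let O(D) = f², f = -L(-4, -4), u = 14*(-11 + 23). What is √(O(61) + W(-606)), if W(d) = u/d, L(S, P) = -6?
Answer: 2*√91102/101 ≈ 5.9769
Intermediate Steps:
u = 168 (u = 14*12 = 168)
f = 6 (f = -1*(-6) = 6)
W(d) = 168/d
O(D) = 36 (O(D) = 6² = 36)
√(O(61) + W(-606)) = √(36 + 168/(-606)) = √(36 + 168*(-1/606)) = √(36 - 28/101) = √(3608/101) = 2*√91102/101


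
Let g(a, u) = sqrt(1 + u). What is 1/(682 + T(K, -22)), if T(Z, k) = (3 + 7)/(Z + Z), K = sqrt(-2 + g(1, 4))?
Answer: 1/(682 + 5/sqrt(-2 + sqrt(5))) ≈ 0.0014445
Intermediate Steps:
K = sqrt(-2 + sqrt(5)) (K = sqrt(-2 + sqrt(1 + 4)) = sqrt(-2 + sqrt(5)) ≈ 0.48587)
T(Z, k) = 5/Z (T(Z, k) = 10/((2*Z)) = 10*(1/(2*Z)) = 5/Z)
1/(682 + T(K, -22)) = 1/(682 + 5/(sqrt(-2 + sqrt(5)))) = 1/(682 + 5/sqrt(-2 + sqrt(5)))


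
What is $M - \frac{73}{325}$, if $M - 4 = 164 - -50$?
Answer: $\frac{70777}{325} \approx 217.78$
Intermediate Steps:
$M = 218$ ($M = 4 + \left(164 - -50\right) = 4 + \left(164 + 50\right) = 4 + 214 = 218$)
$M - \frac{73}{325} = 218 - \frac{73}{325} = \frac{70777}{325}$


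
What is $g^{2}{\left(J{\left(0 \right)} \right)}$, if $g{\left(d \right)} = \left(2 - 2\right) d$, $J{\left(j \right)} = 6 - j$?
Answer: $0$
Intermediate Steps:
$g{\left(d \right)} = 0$ ($g{\left(d \right)} = 0 d = 0$)
$g^{2}{\left(J{\left(0 \right)} \right)} = 0^{2} = 0$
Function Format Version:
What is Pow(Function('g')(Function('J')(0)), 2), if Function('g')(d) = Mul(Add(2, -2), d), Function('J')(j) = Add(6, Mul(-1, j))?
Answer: 0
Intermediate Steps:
Function('g')(d) = 0 (Function('g')(d) = Mul(0, d) = 0)
Pow(Function('g')(Function('J')(0)), 2) = Pow(0, 2) = 0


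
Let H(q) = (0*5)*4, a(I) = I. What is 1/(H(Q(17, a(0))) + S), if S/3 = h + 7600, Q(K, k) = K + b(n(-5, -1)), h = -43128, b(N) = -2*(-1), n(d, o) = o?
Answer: -1/106584 ≈ -9.3823e-6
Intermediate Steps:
b(N) = 2
Q(K, k) = 2 + K (Q(K, k) = K + 2 = 2 + K)
H(q) = 0 (H(q) = 0*4 = 0)
S = -106584 (S = 3*(-43128 + 7600) = 3*(-35528) = -106584)
1/(H(Q(17, a(0))) + S) = 1/(0 - 106584) = 1/(-106584) = -1/106584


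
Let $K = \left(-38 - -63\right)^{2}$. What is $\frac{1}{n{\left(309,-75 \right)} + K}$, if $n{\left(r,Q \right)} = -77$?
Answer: $\frac{1}{548} \approx 0.0018248$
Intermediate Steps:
$K = 625$ ($K = \left(-38 + 63\right)^{2} = 25^{2} = 625$)
$\frac{1}{n{\left(309,-75 \right)} + K} = \frac{1}{-77 + 625} = \frac{1}{548}$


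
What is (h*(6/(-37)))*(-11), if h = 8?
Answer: 528/37 ≈ 14.270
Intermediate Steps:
(h*(6/(-37)))*(-11) = (8*(6/(-37)))*(-11) = (8*(6*(-1/37)))*(-11) = (8*(-6/37))*(-11) = -48/37*(-11) = 528/37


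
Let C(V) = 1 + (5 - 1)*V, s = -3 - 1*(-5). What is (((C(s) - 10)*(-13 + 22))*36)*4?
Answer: -1296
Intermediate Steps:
s = 2 (s = -3 + 5 = 2)
C(V) = 1 + 4*V
(((C(s) - 10)*(-13 + 22))*36)*4 = ((((1 + 4*2) - 10)*(-13 + 22))*36)*4 = ((((1 + 8) - 10)*9)*36)*4 = (((9 - 10)*9)*36)*4 = (-1*9*36)*4 = -9*36*4 = -324*4 = -1296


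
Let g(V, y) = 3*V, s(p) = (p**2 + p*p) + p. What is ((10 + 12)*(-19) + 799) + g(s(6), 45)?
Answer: 615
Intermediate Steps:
s(p) = p + 2*p**2 (s(p) = (p**2 + p**2) + p = 2*p**2 + p = p + 2*p**2)
((10 + 12)*(-19) + 799) + g(s(6), 45) = ((10 + 12)*(-19) + 799) + 3*(6*(1 + 2*6)) = (22*(-19) + 799) + 3*(6*(1 + 12)) = (-418 + 799) + 3*(6*13) = 381 + 3*78 = 381 + 234 = 615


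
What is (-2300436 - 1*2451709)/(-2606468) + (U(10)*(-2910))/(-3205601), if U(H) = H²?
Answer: 15991962952145/8355296427268 ≈ 1.9140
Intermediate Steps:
(-2300436 - 1*2451709)/(-2606468) + (U(10)*(-2910))/(-3205601) = (-2300436 - 1*2451709)/(-2606468) + (10²*(-2910))/(-3205601) = (-2300436 - 2451709)*(-1/2606468) + (100*(-2910))*(-1/3205601) = -4752145*(-1/2606468) - 291000*(-1/3205601) = 4752145/2606468 + 291000/3205601 = 15991962952145/8355296427268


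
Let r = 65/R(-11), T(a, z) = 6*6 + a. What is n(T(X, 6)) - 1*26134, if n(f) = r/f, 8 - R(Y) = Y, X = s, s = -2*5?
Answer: -993087/38 ≈ -26134.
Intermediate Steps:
s = -10
X = -10
R(Y) = 8 - Y
T(a, z) = 36 + a
r = 65/19 (r = 65/(8 - 1*(-11)) = 65/(8 + 11) = 65/19 ≈ 3.4211)
n(f) = 65/(19*f)
n(T(X, 6)) - 1*26134 = 65/(19*(36 - 10)) - 1*26134 = (65/19)/26 - 26134 = (65/19)*(1/26) - 26134 = 5/38 - 26134 = -993087/38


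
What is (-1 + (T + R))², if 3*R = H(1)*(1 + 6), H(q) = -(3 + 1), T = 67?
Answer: 28900/9 ≈ 3211.1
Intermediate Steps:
H(q) = -4 (H(q) = -1*4 = -4)
R = -28/3 (R = (-4*(1 + 6))/3 = (-4*7)/3 = (⅓)*(-28) = -28/3 ≈ -9.3333)
(-1 + (T + R))² = (-1 + (67 - 28/3))² = (-1 + 173/3)² = (170/3)² = 28900/9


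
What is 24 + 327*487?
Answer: 159273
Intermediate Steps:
24 + 327*487 = 24 + 159249 = 159273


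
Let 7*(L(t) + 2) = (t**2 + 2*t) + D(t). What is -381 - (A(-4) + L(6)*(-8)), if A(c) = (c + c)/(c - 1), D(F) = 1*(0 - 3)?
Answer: -12151/35 ≈ -347.17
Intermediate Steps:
D(F) = -3 (D(F) = 1*(-3) = -3)
A(c) = 2*c/(-1 + c) (A(c) = (2*c)/(-1 + c) = 2*c/(-1 + c))
L(t) = -17/7 + t**2/7 + 2*t/7 (L(t) = -2 + ((t**2 + 2*t) - 3)/7 = -2 + (-3 + t**2 + 2*t)/7 = -2 + (-3/7 + t**2/7 + 2*t/7) = -17/7 + t**2/7 + 2*t/7)
-381 - (A(-4) + L(6)*(-8)) = -381 - (2*(-4)/(-1 - 4) + (-17/7 + (1/7)*6**2 + (2/7)*6)*(-8)) = -381 - (2*(-4)/(-5) + (-17/7 + (1/7)*36 + 12/7)*(-8)) = -381 - (2*(-4)*(-1/5) + (-17/7 + 36/7 + 12/7)*(-8)) = -381 - (8/5 + (31/7)*(-8)) = -381 - (8/5 - 248/7) = -381 - 1*(-1184/35) = -381 + 1184/35 = -12151/35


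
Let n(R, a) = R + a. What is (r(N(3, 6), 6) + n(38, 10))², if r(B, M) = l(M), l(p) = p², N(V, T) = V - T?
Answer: 7056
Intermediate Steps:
r(B, M) = M²
(r(N(3, 6), 6) + n(38, 10))² = (6² + (38 + 10))² = (36 + 48)² = 84² = 7056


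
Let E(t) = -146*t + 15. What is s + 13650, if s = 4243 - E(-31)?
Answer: 13352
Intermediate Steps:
E(t) = 15 - 146*t
s = -298 (s = 4243 - (15 - 146*(-31)) = 4243 - (15 + 4526) = 4243 - 1*4541 = 4243 - 4541 = -298)
s + 13650 = -298 + 13650 = 13352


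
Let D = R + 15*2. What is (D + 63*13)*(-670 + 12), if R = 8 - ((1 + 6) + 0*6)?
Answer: -559300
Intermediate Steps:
R = 1 (R = 8 - (7 + 0) = 8 - 1*7 = 8 - 7 = 1)
D = 31 (D = 1 + 15*2 = 1 + 30 = 31)
(D + 63*13)*(-670 + 12) = (31 + 63*13)*(-670 + 12) = (31 + 819)*(-658) = 850*(-658) = -559300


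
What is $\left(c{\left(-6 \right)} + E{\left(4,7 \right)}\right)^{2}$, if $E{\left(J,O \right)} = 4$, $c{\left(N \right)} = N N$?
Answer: $1600$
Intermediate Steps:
$c{\left(N \right)} = N^{2}$
$\left(c{\left(-6 \right)} + E{\left(4,7 \right)}\right)^{2} = \left(\left(-6\right)^{2} + 4\right)^{2} = \left(36 + 4\right)^{2} = 40^{2} = 1600$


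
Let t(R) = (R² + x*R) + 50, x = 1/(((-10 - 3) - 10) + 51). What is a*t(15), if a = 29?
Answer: 223735/28 ≈ 7990.5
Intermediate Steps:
x = 1/28 (x = 1/((-13 - 10) + 51) = 1/(-23 + 51) = 1/28 ≈ 0.035714)
t(R) = 50 + R² + R/28 (t(R) = (R² + R/28) + 50 = 50 + R² + R/28)
a*t(15) = 29*(50 + 15² + (1/28)*15) = 29*(50 + 225 + 15/28) = 29*(7715/28) = 223735/28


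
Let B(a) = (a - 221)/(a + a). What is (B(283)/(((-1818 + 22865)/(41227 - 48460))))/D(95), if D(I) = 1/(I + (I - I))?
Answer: -21301185/5956301 ≈ -3.5762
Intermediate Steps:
B(a) = (-221 + a)/(2*a) (B(a) = (-221 + a)/((2*a)) = (-221 + a)*(1/(2*a)) = (-221 + a)/(2*a))
D(I) = 1/I (D(I) = 1/(I + 0) = 1/I)
(B(283)/(((-1818 + 22865)/(41227 - 48460))))/D(95) = (((½)*(-221 + 283)/283)/(((-1818 + 22865)/(41227 - 48460))))/(1/95) = (((½)*(1/283)*62)/((21047/(-7233))))/(1/95) = (31/(283*((21047*(-1/7233)))))*95 = (31/(283*(-21047/7233)))*95 = ((31/283)*(-7233/21047))*95 = -224223/5956301*95 = -21301185/5956301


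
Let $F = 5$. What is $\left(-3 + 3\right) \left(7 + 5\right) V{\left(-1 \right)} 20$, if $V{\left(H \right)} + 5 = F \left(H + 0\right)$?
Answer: $0$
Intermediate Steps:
$V{\left(H \right)} = -5 + 5 H$ ($V{\left(H \right)} = -5 + 5 \left(H + 0\right) = -5 + 5 H$)
$\left(-3 + 3\right) \left(7 + 5\right) V{\left(-1 \right)} 20 = \left(-3 + 3\right) \left(7 + 5\right) \left(-5 + 5 \left(-1\right)\right) 20 = 0 \cdot 12 \left(-5 - 5\right) 20 = 0 \left(-10\right) 20 = 0 \cdot 20 = 0$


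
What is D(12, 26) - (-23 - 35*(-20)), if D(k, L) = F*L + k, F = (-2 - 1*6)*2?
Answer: -1081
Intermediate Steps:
F = -16 (F = (-2 - 6)*2 = -8*2 = -16)
D(k, L) = k - 16*L (D(k, L) = -16*L + k = k - 16*L)
D(12, 26) - (-23 - 35*(-20)) = (12 - 16*26) - (-23 - 35*(-20)) = (12 - 416) - (-23 + 700) = -404 - 1*677 = -404 - 677 = -1081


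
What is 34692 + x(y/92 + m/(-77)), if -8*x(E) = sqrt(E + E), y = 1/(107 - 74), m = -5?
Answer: 34692 - sqrt(14738262)/85008 ≈ 34692.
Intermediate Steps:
y = 1/33 ≈ 0.030303
x(E) = -sqrt(2)*sqrt(E)/8 (x(E) = -sqrt(E + E)/8 = -sqrt(2)*sqrt(E)/8)
34692 + x(y/92 + m/(-77)) = 34692 - sqrt(2)*sqrt((1/33)/92 - 5/(-77))/8 = 34692 - sqrt(2)*sqrt((1/33)*(1/92) - 5*(-1/77))/8 = 34692 - sqrt(2)*sqrt(1/3036 + 5/77)/8 = 34692 - sqrt(2)*sqrt(1387/21252)/8 = 34692 - sqrt(2)*sqrt(7369131)/10626/8 = 34692 - sqrt(14738262)/85008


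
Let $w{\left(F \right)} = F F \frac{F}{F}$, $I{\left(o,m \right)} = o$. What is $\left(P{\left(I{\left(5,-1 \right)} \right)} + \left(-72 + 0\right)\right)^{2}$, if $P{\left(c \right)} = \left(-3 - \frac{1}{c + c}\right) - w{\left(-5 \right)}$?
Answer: $\frac{1002001}{100} \approx 10020.0$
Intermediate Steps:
$w{\left(F \right)} = F^{2}$ ($w{\left(F \right)} = F^{2} \cdot 1 = F^{2}$)
$P{\left(c \right)} = -28 - \frac{1}{2 c}$ ($P{\left(c \right)} = \left(-3 - \frac{1}{c + c}\right) - \left(-5\right)^{2} = \left(-3 - \frac{1}{2 c}\right) - 25 = -28 - \frac{1}{2 c}$)
$\left(P{\left(I{\left(5,-1 \right)} \right)} + \left(-72 + 0\right)\right)^{2} = \left(\left(-28 - \frac{1}{2 \cdot 5}\right) + \left(-72 + 0\right)\right)^{2} = \left(\left(-28 - \frac{1}{10}\right) - 72\right)^{2} = \left(- \frac{281}{10} - 72\right)^{2} = \left(- \frac{1001}{10}\right)^{2} = \frac{1002001}{100}$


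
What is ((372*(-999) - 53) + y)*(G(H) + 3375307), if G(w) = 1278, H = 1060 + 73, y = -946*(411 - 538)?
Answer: -849342814315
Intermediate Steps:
y = 120142 (y = -946*(-127) = 120142)
H = 1133
((372*(-999) - 53) + y)*(G(H) + 3375307) = ((372*(-999) - 53) + 120142)*(1278 + 3375307) = ((-371628 - 53) + 120142)*3376585 = (-371681 + 120142)*3376585 = -251539*3376585 = -849342814315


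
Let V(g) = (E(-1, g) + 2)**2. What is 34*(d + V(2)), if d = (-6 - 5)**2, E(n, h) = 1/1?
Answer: 4420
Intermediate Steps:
E(n, h) = 1
V(g) = 9 (V(g) = (1 + 2)**2 = 3**2 = 9)
d = 121 (d = (-11)**2 = 121)
34*(d + V(2)) = 34*(121 + 9) = 34*130 = 4420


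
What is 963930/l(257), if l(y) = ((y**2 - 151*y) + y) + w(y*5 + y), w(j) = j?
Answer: 963930/29041 ≈ 33.192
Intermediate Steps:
l(y) = y**2 - 144*y (l(y) = ((y**2 - 151*y) + y) + (y*5 + y) = (y**2 - 150*y) + (5*y + y) = (y**2 - 150*y) + 6*y = y**2 - 144*y)
963930/l(257) = 963930/((257*(-144 + 257))) = 963930/((257*113)) = 963930/29041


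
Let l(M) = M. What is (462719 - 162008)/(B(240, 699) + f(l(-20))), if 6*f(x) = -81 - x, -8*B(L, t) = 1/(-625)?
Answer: -4510665000/152497 ≈ -29579.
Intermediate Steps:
B(L, t) = 1/5000 (B(L, t) = -⅛/(-625) = -⅛*(-1/625) = 1/5000)
f(x) = -27/2 - x/6 (f(x) = (-81 - x)/6 = -27/2 - x/6)
(462719 - 162008)/(B(240, 699) + f(l(-20))) = (462719 - 162008)/(1/5000 + (-27/2 - ⅙*(-20))) = 300711/(1/5000 + (-27/2 + 10/3)) = 300711/(1/5000 - 61/6) = 300711/(-152497/15000) = 300711*(-15000/152497) = -4510665000/152497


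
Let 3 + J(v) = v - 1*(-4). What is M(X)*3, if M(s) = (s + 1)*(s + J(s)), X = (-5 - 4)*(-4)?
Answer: 8103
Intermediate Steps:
X = 36 (X = -9*(-4) = 36)
J(v) = 1 + v (J(v) = -3 + (v - 1*(-4)) = -3 + (v + 4) = -3 + (4 + v) = 1 + v)
M(s) = (1 + s)*(1 + 2*s) (M(s) = (s + 1)*(s + (1 + s)) = (1 + s)*(1 + 2*s))
M(X)*3 = (1 + 2*36² + 3*36)*3 = (1 + 2*1296 + 108)*3 = (1 + 2592 + 108)*3 = 2701*3 = 8103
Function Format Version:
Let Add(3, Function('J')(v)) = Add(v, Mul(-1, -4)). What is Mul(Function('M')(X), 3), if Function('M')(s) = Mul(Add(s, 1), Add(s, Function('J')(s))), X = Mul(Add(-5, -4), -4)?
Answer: 8103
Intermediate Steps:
X = 36 (X = Mul(-9, -4) = 36)
Function('J')(v) = Add(1, v) (Function('J')(v) = Add(-3, Add(v, Mul(-1, -4))) = Add(-3, Add(v, 4)) = Add(-3, Add(4, v)) = Add(1, v))
Function('M')(s) = Mul(Add(1, s), Add(1, Mul(2, s))) (Function('M')(s) = Mul(Add(s, 1), Add(s, Add(1, s))) = Mul(Add(1, s), Add(1, Mul(2, s))))
Mul(Function('M')(X), 3) = Mul(Add(1, Mul(2, Pow(36, 2)), Mul(3, 36)), 3) = Mul(Add(1, Mul(2, 1296), 108), 3) = Mul(Add(1, 2592, 108), 3) = Mul(2701, 3) = 8103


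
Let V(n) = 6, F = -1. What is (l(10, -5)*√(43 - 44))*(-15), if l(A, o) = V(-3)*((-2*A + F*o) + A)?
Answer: 450*I ≈ 450.0*I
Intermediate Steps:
l(A, o) = -6*A - 6*o (l(A, o) = 6*((-2*A - o) + A) = 6*((-o - 2*A) + A) = 6*(-A - o) = -6*A - 6*o)
(l(10, -5)*√(43 - 44))*(-15) = ((-6*10 - 6*(-5))*√(43 - 44))*(-15) = ((-60 + 30)*√(-1))*(-15) = -30*I*(-15) = 450*I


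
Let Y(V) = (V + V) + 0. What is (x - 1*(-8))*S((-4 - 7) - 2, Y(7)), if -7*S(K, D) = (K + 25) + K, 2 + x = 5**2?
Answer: 31/7 ≈ 4.4286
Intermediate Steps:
x = 23 (x = -2 + 5**2 = -2 + 25 = 23)
Y(V) = 2*V (Y(V) = 2*V + 0 = 2*V)
S(K, D) = -25/7 - 2*K/7 (S(K, D) = -((K + 25) + K)/7 = -((25 + K) + K)/7 = -(25 + 2*K)/7 = -25/7 - 2*K/7)
(x - 1*(-8))*S((-4 - 7) - 2, Y(7)) = (23 - 1*(-8))*(-25/7 - 2*((-4 - 7) - 2)/7) = (23 + 8)*(-25/7 - 2*(-11 - 2)/7) = 31*(-25/7 - 2/7*(-13)) = 31*(-25/7 + 26/7) = 31*(1/7) = 31/7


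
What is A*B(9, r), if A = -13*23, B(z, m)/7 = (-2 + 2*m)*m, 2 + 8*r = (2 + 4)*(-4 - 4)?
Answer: -1517425/8 ≈ -1.8968e+5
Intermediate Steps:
r = -25/4 (r = -¼ + ((2 + 4)*(-4 - 4))/8 = -¼ + (6*(-8))/8 = -¼ + (⅛)*(-48) = -¼ - 6 = -25/4 ≈ -6.2500)
B(z, m) = 7*m*(-2 + 2*m) (B(z, m) = 7*((-2 + 2*m)*m) = 7*(m*(-2 + 2*m)) = 7*m*(-2 + 2*m))
A = -299
A*B(9, r) = -4186*(-25)*(-1 - 25/4)/4 = -4186*(-25)*(-29)/(4*4) = -299*5075/8 = -1517425/8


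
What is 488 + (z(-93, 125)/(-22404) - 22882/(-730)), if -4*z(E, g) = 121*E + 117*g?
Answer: 1415744113/2725820 ≈ 519.38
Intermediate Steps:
z(E, g) = -121*E/4 - 117*g/4 (z(E, g) = -(121*E + 117*g)/4 = -(117*g + 121*E)/4 = -121*E/4 - 117*g/4)
488 + (z(-93, 125)/(-22404) - 22882/(-730)) = 488 + ((-121/4*(-93) - 117/4*125)/(-22404) - 22882/(-730)) = 488 + ((11253/4 - 14625/4)*(-1/22404) - 22882*(-1/730)) = 488 + (-843*(-1/22404) + 11441/365) = 488 + (281/7468 + 11441/365) = 488 + 85543953/2725820 = 1415744113/2725820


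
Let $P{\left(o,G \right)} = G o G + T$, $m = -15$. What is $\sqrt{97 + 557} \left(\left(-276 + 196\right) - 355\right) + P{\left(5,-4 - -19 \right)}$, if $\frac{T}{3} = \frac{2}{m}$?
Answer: $\frac{5623}{5} - 435 \sqrt{654} \approx -9999.8$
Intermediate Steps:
$T = - \frac{2}{5}$ ($T = 3 \frac{2}{-15} = 3 \cdot 2 \left(- \frac{1}{15}\right) = 3 \left(- \frac{2}{15}\right) = - \frac{2}{5} \approx -0.4$)
$P{\left(o,G \right)} = - \frac{2}{5} + o G^{2}$ ($P{\left(o,G \right)} = G o G - \frac{2}{5} = o G^{2} - \frac{2}{5} = - \frac{2}{5} + o G^{2}$)
$\sqrt{97 + 557} \left(\left(-276 + 196\right) - 355\right) + P{\left(5,-4 - -19 \right)} = \sqrt{97 + 557} \left(\left(-276 + 196\right) - 355\right) - \left(\frac{2}{5} - 5 \left(-4 - -19\right)^{2}\right) = \sqrt{654} \left(-80 - 355\right) - \left(\frac{2}{5} - 5 \left(-4 + 19\right)^{2}\right) = \sqrt{654} \left(-435\right) - \left(\frac{2}{5} - 5 \cdot 15^{2}\right) = - 435 \sqrt{654} + \left(- \frac{2}{5} + 5 \cdot 225\right) = - 435 \sqrt{654} + \left(- \frac{2}{5} + 1125\right) = - 435 \sqrt{654} + \frac{5623}{5} = \frac{5623}{5} - 435 \sqrt{654}$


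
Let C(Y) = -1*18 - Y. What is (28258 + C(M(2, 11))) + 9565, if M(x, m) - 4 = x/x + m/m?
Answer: 37799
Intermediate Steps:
M(x, m) = 6 (M(x, m) = 4 + (x/x + m/m) = 4 + (1 + 1) = 4 + 2 = 6)
C(Y) = -18 - Y
(28258 + C(M(2, 11))) + 9565 = (28258 + (-18 - 1*6)) + 9565 = (28258 + (-18 - 6)) + 9565 = (28258 - 24) + 9565 = 28234 + 9565 = 37799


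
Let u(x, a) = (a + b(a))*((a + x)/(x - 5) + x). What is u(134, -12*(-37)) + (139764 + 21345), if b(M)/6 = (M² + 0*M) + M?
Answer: 7068709799/43 ≈ 1.6439e+8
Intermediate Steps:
b(M) = 6*M + 6*M² (b(M) = 6*((M² + 0*M) + M) = 6*((M² + 0) + M) = 6*(M² + M) = 6*(M + M²) = 6*M + 6*M²)
u(x, a) = (a + 6*a*(1 + a))*(x + (a + x)/(-5 + x)) (u(x, a) = (a + 6*a*(1 + a))*((a + x)/(x - 5) + x) = (a + 6*a*(1 + a))*((a + x)/(-5 + x) + x) = (a + 6*a*(1 + a))*(x + (a + x)/(-5 + x)))
u(134, -12*(-37)) + (139764 + 21345) = (-12*(-37))*(-28*134 + 6*(-12*(-37))² + 7*(-12*(-37)) + 7*134² - 24*(-12*(-37))*134 + 6*(-12*(-37))*134²)/(-5 + 134) + (139764 + 21345) = 444*(-3752 + 6*444² + 7*444 + 7*17956 - 24*444*134 + 6*444*17956)/129 + 161109 = 444*(1/129)*(-3752 + 6*197136 + 3108 + 125692 - 1427904 + 47834784) + 161109 = 444*(1/129)*(-3752 + 1182816 + 3108 + 125692 - 1427904 + 47834784) + 161109 = 444*(1/129)*47714744 + 161109 = 7061782112/43 + 161109 = 7068709799/43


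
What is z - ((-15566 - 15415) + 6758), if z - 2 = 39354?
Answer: 63579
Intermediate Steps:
z = 39356 (z = 2 + 39354 = 39356)
z - ((-15566 - 15415) + 6758) = 39356 - ((-15566 - 15415) + 6758) = 39356 - (-30981 + 6758) = 39356 - 1*(-24223) = 39356 + 24223 = 63579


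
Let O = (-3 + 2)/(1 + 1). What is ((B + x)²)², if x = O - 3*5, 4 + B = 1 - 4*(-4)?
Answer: 625/16 ≈ 39.063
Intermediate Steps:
B = 13 (B = -4 + (1 - 4*(-4)) = -4 + (1 + 16) = -4 + 17 = 13)
O = -½ (O = -1/2 = -1*½ = -½ ≈ -0.50000)
x = -31/2 (x = -½ - 3*5 = -½ - 15 = -31/2 ≈ -15.500)
((B + x)²)² = ((13 - 31/2)²)² = ((-5/2)²)² = (25/4)² = 625/16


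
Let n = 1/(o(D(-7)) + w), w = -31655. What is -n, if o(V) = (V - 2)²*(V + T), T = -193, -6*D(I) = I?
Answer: 216/6866255 ≈ 3.1458e-5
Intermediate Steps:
D(I) = -I/6
o(V) = (-2 + V)²*(-193 + V) (o(V) = (V - 2)²*(V - 193) = (-2 + V)²*(-193 + V))
n = -216/6866255 (n = 1/((-2 - ⅙*(-7))²*(-193 - ⅙*(-7)) - 31655) = 1/((-2 + 7/6)²*(-193 + 7/6) - 31655) = 1/((-⅚)²*(-1151/6) - 31655) = 1/((25/36)*(-1151/6) - 31655) = 1/(-28775/216 - 31655) = 1/(-6866255/216) = -216/6866255 ≈ -3.1458e-5)
-n = -1*(-216/6866255) = 216/6866255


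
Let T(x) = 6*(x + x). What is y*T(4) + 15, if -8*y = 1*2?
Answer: 3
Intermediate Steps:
y = -¼ (y = -2/8 = -⅛*2 = -¼ ≈ -0.25000)
T(x) = 12*x (T(x) = 6*(2*x) = 12*x)
y*T(4) + 15 = -3*4 + 15 = -¼*48 + 15 = -12 + 15 = 3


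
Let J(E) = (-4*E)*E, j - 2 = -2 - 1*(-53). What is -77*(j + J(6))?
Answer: 7007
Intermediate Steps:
j = 53 (j = 2 + (-2 - 1*(-53)) = 2 + (-2 + 53) = 2 + 51 = 53)
J(E) = -4*E**2
-77*(j + J(6)) = -77*(53 - 4*6**2) = -77*(53 - 4*36) = -77*(53 - 144) = -77*(-91) = 7007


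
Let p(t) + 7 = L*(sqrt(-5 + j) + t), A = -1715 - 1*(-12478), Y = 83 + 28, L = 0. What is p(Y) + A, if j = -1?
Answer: 10756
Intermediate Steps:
Y = 111
A = 10763 (A = -1715 + 12478 = 10763)
p(t) = -7 (p(t) = -7 + 0*(sqrt(-5 - 1) + t) = -7 + 0*(sqrt(-6) + t) = -7 + 0*(I*sqrt(6) + t) = -7 + 0*(t + I*sqrt(6)) = -7 + 0 = -7)
p(Y) + A = -7 + 10763 = 10756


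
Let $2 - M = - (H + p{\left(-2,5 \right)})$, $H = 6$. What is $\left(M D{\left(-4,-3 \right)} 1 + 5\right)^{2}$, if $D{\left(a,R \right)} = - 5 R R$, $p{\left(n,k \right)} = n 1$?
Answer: $70225$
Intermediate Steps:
$p{\left(n,k \right)} = n$
$D{\left(a,R \right)} = - 5 R^{2}$
$M = 6$ ($M = 2 - - (6 - 2) = 2 - \left(-1\right) 4 = 2 - -4 = 2 + 4 = 6$)
$\left(M D{\left(-4,-3 \right)} 1 + 5\right)^{2} = \left(6 \left(- 5 \left(-3\right)^{2}\right) 1 + 5\right)^{2} = \left(6 \left(\left(-5\right) 9\right) 1 + 5\right)^{2} = \left(6 \left(-45\right) 1 + 5\right)^{2} = \left(\left(-270\right) 1 + 5\right)^{2} = \left(-270 + 5\right)^{2} = \left(-265\right)^{2} = 70225$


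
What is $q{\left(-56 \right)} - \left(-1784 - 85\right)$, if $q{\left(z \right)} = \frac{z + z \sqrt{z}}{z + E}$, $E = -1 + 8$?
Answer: $\frac{13091}{7} + \frac{16 i \sqrt{14}}{7} \approx 1870.1 + 8.5524 i$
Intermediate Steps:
$E = 7$
$q{\left(z \right)} = \frac{z + z^{\frac{3}{2}}}{7 + z}$ ($q{\left(z \right)} = \frac{z + z \sqrt{z}}{z + 7} = \frac{z + z^{\frac{3}{2}}}{7 + z}$)
$q{\left(-56 \right)} - \left(-1784 - 85\right) = \frac{-56 + \left(-56\right)^{\frac{3}{2}}}{7 - 56} - \left(-1784 - 85\right) = \frac{-56 - 112 i \sqrt{14}}{-49} - \left(-1784 - 85\right) = - \frac{-56 - 112 i \sqrt{14}}{49} - -1869 = \left(\frac{8}{7} + \frac{16 i \sqrt{14}}{7}\right) + 1869 = \frac{13091}{7} + \frac{16 i \sqrt{14}}{7}$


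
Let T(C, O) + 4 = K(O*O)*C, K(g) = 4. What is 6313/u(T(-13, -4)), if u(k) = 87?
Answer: 6313/87 ≈ 72.563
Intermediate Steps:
T(C, O) = -4 + 4*C
6313/u(T(-13, -4)) = 6313/87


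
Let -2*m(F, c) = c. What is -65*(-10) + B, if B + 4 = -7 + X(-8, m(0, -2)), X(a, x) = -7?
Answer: 632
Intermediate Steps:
m(F, c) = -c/2
B = -18 (B = -4 + (-7 - 7) = -4 - 14 = -18)
-65*(-10) + B = -65*(-10) - 18 = 650 - 18 = 632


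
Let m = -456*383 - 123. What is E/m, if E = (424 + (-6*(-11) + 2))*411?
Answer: -22468/19419 ≈ -1.1570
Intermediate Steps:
m = -174771 (m = -174648 - 123 = -174771)
E = 202212 (E = (424 + (66 + 2))*411 = (424 + 68)*411 = 492*411 = 202212)
E/m = 202212/(-174771) = 202212*(-1/174771) = -22468/19419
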